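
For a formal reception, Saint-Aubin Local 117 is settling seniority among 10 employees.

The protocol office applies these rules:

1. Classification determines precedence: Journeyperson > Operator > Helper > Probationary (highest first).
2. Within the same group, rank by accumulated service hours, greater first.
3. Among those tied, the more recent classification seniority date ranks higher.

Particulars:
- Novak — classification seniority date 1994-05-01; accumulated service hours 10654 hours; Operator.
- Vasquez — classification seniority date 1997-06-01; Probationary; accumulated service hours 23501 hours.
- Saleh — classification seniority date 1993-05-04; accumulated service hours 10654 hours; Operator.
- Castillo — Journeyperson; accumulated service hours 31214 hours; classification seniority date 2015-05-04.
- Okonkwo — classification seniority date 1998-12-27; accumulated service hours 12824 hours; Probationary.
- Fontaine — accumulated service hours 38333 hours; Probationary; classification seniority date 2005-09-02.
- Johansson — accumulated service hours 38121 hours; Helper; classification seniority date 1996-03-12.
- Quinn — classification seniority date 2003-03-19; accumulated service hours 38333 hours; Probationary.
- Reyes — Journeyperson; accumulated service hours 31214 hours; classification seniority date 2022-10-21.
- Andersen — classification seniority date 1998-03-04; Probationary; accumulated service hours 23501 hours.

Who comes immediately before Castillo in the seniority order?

By classification: Reyes and Castillo (Journeyperson); then Novak and Saleh (Operator); then Johansson (Helper); then Fontaine, Quinn, Andersen, Vasquez and Okonkwo (Probationary).
Reyes and Castillo both have accumulated service hours 31214 hours, so the next rule applies.
Among Reyes and Castillo, by classification seniority date (later first): Reyes (2022-10-21) before Castillo (2015-05-04).
Novak and Saleh both have accumulated service hours 10654 hours, so the next rule applies.
Among Novak and Saleh, by classification seniority date (later first): Novak (1994-05-01) before Saleh (1993-05-04).
Among Fontaine, Quinn, Andersen, Vasquez and Okonkwo, by accumulated service hours (higher first): Fontaine and Quinn (38333 hours) before Andersen and Vasquez (23501 hours) before Okonkwo (12824 hours).
Among Fontaine and Quinn, by classification seniority date (later first): Fontaine (2005-09-02) before Quinn (2003-03-19).
Among Andersen and Vasquez, by classification seniority date (later first): Andersen (1998-03-04) before Vasquez (1997-06-01).
Order: Reyes, Castillo, Novak, Saleh, Johansson, Fontaine, Quinn, Andersen, Vasquez, Okonkwo.

Reyes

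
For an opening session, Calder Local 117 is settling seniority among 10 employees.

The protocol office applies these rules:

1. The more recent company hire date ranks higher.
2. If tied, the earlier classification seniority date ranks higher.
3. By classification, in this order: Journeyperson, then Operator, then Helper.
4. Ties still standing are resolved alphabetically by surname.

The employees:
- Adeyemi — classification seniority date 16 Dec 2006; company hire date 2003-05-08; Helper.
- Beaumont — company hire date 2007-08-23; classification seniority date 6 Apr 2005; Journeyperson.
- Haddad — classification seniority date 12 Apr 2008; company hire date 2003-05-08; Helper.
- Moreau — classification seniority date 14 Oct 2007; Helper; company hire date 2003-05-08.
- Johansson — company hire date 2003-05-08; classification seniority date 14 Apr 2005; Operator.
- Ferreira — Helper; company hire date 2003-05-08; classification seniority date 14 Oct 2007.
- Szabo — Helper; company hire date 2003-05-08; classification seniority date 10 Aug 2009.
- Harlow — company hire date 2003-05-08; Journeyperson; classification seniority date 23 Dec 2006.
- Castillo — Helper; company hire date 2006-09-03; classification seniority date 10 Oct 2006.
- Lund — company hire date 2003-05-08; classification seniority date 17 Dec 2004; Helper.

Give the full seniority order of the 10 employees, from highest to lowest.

By company hire date (later first): Beaumont (2007-08-23); then Castillo (2006-09-03); then Lund, Johansson, Adeyemi, Harlow, Ferreira, Moreau, Haddad and Szabo (each 2003-05-08).
Among Lund, Johansson, Adeyemi, Harlow, Ferreira, Moreau, Haddad and Szabo, by classification seniority date (earlier first): Lund (17 Dec 2004) before Johansson (14 Apr 2005) before Adeyemi (16 Dec 2006) before Harlow (23 Dec 2006) before Ferreira and Moreau (14 Oct 2007) before Haddad (12 Apr 2008) before Szabo (10 Aug 2009).
Ferreira and Moreau are each Helper, so the next rule applies.
Among Ferreira and Moreau, alphabetically by surname: Ferreira before Moreau.
Full order: Beaumont, Castillo, Lund, Johansson, Adeyemi, Harlow, Ferreira, Moreau, Haddad, Szabo.

Beaumont, Castillo, Lund, Johansson, Adeyemi, Harlow, Ferreira, Moreau, Haddad, Szabo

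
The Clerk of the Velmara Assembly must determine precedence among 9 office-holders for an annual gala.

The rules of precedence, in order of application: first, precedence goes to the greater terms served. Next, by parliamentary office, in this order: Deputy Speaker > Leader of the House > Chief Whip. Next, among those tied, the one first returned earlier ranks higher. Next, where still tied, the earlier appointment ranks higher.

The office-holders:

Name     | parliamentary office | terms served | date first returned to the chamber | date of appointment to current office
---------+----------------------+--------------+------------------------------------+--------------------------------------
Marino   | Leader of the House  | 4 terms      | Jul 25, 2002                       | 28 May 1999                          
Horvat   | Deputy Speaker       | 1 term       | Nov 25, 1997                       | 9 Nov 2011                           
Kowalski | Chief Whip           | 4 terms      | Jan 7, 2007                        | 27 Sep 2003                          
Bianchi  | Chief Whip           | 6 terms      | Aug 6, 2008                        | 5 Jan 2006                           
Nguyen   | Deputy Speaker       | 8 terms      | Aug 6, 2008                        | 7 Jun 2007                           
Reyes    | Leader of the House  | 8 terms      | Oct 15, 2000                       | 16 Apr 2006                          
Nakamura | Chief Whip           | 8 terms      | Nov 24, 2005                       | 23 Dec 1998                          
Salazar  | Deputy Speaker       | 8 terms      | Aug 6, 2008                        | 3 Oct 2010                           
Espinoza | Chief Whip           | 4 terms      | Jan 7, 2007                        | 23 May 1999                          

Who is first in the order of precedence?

Nguyen

By terms served (higher first): Nguyen, Salazar, Reyes and Nakamura (each 8 terms); then Bianchi (6 terms); then Marino, Espinoza and Kowalski (each 4 terms); then Horvat (1 term).
Among Nguyen, Salazar, Reyes and Nakamura, by parliamentary office: Nguyen and Salazar (Deputy Speaker) before Reyes (Leader of the House) before Nakamura (Chief Whip).
Nguyen and Salazar both have date first returned to the chamber Aug 6, 2008, so the next rule applies.
Among Nguyen and Salazar, by date of appointment to current office (earlier first): Nguyen (7 Jun 2007) before Salazar (3 Oct 2010).
Among Marino, Espinoza and Kowalski, by parliamentary office: Marino (Leader of the House) before Espinoza and Kowalski (Chief Whip).
Espinoza and Kowalski both have date first returned to the chamber Jan 7, 2007, so the next rule applies.
Among Espinoza and Kowalski, by date of appointment to current office (earlier first): Espinoza (23 May 1999) before Kowalski (27 Sep 2003).
Order: Nguyen, Salazar, Reyes, Nakamura, Bianchi, Marino, Espinoza, Kowalski, Horvat.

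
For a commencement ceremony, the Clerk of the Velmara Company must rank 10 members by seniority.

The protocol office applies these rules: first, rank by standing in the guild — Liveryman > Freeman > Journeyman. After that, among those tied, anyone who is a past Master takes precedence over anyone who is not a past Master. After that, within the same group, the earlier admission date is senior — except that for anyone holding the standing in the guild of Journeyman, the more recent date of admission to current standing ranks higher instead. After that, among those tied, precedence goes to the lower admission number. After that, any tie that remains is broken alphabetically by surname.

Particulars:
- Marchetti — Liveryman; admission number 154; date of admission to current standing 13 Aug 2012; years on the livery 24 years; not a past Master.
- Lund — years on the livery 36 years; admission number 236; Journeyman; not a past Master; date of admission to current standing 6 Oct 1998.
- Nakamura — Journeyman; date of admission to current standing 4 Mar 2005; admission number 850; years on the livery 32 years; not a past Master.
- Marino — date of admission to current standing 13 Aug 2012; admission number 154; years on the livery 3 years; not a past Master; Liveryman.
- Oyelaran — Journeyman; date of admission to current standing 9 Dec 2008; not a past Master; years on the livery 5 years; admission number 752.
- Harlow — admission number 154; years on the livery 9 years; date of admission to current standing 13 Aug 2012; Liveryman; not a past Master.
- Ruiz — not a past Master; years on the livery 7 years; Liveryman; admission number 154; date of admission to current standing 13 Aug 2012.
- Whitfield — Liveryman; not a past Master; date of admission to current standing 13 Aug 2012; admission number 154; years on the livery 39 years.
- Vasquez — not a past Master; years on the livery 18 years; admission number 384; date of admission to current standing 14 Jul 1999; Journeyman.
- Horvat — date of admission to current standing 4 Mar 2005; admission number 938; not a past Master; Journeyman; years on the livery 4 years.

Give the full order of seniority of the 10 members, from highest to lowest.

Harlow, Marchetti, Marino, Ruiz, Whitfield, Oyelaran, Nakamura, Horvat, Vasquez, Lund

By standing in the guild: Harlow, Marchetti, Marino, Ruiz and Whitfield (Liveryman); then Oyelaran, Nakamura, Horvat, Vasquez and Lund (Journeyman).
Harlow, Marchetti, Marino, Ruiz and Whitfield are each not a past Master, so the next rule applies.
Harlow, Marchetti, Marino, Ruiz and Whitfield all have date of admission to current standing 13 Aug 2012, so the next rule applies.
Harlow, Marchetti, Marino, Ruiz and Whitfield all have admission number 154, so the next rule applies.
Among Harlow, Marchetti, Marino, Ruiz and Whitfield, alphabetically by surname: Harlow before Marchetti before Marino before Ruiz before Whitfield.
Oyelaran, Nakamura, Horvat, Vasquez and Lund are each not a past Master, so the next rule applies.
Among Oyelaran, Nakamura, Horvat, Vasquez and Lund, by date of admission to current standing (later first) (reversed rule for this group): Oyelaran (9 Dec 2008) before Nakamura and Horvat (4 Mar 2005) before Vasquez (14 Jul 1999) before Lund (6 Oct 1998).
Among Nakamura and Horvat, by admission number (lower first): Nakamura (850) before Horvat (938).
Full order: Harlow, Marchetti, Marino, Ruiz, Whitfield, Oyelaran, Nakamura, Horvat, Vasquez, Lund.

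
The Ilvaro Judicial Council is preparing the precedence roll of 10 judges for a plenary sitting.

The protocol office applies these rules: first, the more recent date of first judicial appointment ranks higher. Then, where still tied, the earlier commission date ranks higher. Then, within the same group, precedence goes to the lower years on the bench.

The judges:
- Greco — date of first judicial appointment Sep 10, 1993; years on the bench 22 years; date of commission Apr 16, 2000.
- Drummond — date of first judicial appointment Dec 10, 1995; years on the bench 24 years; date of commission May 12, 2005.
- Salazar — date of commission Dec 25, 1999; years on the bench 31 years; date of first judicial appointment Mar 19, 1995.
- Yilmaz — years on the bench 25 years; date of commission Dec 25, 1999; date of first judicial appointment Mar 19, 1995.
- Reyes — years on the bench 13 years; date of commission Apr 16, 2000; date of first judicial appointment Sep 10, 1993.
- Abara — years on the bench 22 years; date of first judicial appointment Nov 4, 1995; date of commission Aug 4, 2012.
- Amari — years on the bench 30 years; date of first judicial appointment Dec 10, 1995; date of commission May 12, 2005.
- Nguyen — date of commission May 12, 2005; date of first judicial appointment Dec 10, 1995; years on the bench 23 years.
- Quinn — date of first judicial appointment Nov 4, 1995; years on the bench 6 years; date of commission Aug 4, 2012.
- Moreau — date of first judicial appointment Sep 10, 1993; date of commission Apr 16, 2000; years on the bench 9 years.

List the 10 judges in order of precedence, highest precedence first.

By date of first judicial appointment (later first): Nguyen, Drummond and Amari (each Dec 10, 1995); then Quinn and Abara (both Nov 4, 1995); then Yilmaz and Salazar (both Mar 19, 1995); then Moreau, Reyes and Greco (each Sep 10, 1993).
Nguyen, Drummond and Amari all have date of commission May 12, 2005, so the next rule applies.
Among Nguyen, Drummond and Amari, by years on the bench (lower first): Nguyen (23 years) before Drummond (24 years) before Amari (30 years).
Quinn and Abara both have date of commission Aug 4, 2012, so the next rule applies.
Among Quinn and Abara, by years on the bench (lower first): Quinn (6 years) before Abara (22 years).
Yilmaz and Salazar both have date of commission Dec 25, 1999, so the next rule applies.
Among Yilmaz and Salazar, by years on the bench (lower first): Yilmaz (25 years) before Salazar (31 years).
Moreau, Reyes and Greco all have date of commission Apr 16, 2000, so the next rule applies.
Among Moreau, Reyes and Greco, by years on the bench (lower first): Moreau (9 years) before Reyes (13 years) before Greco (22 years).
Full order: Nguyen, Drummond, Amari, Quinn, Abara, Yilmaz, Salazar, Moreau, Reyes, Greco.

Nguyen, Drummond, Amari, Quinn, Abara, Yilmaz, Salazar, Moreau, Reyes, Greco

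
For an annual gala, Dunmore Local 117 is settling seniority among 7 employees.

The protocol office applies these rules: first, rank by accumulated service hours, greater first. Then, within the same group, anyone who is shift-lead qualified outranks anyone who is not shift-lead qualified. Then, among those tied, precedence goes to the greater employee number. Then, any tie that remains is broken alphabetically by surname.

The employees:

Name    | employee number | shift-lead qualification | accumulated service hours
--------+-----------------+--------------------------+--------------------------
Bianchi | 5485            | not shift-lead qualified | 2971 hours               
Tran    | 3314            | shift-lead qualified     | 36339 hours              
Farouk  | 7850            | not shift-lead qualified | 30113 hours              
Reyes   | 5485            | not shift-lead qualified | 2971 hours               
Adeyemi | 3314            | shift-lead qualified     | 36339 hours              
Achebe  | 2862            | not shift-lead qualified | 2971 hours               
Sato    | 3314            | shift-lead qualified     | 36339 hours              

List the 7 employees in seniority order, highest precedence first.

Adeyemi, Sato, Tran, Farouk, Bianchi, Reyes, Achebe

By accumulated service hours (higher first): Adeyemi, Sato and Tran (each 36339 hours); then Farouk (30113 hours); then Bianchi, Reyes and Achebe (each 2971 hours).
Adeyemi, Sato and Tran are each shift-lead qualified, so the next rule applies.
Adeyemi, Sato and Tran all have employee number 3314, so the next rule applies.
Among Adeyemi, Sato and Tran, alphabetically by surname: Adeyemi before Sato before Tran.
Bianchi, Reyes and Achebe are each not shift-lead qualified, so the next rule applies.
Among Bianchi, Reyes and Achebe, by employee number (higher first): Bianchi and Reyes (5485) before Achebe (2862).
Among Bianchi and Reyes, alphabetically by surname: Bianchi before Reyes.
Full order: Adeyemi, Sato, Tran, Farouk, Bianchi, Reyes, Achebe.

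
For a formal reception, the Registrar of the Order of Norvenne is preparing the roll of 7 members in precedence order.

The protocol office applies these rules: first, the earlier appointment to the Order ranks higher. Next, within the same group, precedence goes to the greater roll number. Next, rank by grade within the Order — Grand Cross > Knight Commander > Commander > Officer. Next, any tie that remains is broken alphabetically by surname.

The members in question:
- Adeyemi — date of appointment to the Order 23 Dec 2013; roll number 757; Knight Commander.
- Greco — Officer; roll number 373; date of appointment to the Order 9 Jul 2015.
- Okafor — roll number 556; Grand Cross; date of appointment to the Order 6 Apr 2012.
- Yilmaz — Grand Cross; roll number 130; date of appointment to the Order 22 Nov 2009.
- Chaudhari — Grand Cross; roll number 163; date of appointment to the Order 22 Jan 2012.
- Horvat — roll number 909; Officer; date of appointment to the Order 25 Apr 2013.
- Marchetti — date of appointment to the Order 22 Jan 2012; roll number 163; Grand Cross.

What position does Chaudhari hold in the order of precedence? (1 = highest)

2

By date of appointment to the Order (earlier first): Yilmaz (22 Nov 2009); then Chaudhari and Marchetti (both 22 Jan 2012); then Okafor (6 Apr 2012); then Horvat (25 Apr 2013); then Adeyemi (23 Dec 2013); then Greco (9 Jul 2015).
Chaudhari and Marchetti both have roll number 163, so the next rule applies.
Chaudhari and Marchetti are each Grand Cross, so the next rule applies.
Among Chaudhari and Marchetti, alphabetically by surname: Chaudhari before Marchetti.
Order: Yilmaz, Chaudhari, Marchetti, Okafor, Horvat, Adeyemi, Greco. So position 2.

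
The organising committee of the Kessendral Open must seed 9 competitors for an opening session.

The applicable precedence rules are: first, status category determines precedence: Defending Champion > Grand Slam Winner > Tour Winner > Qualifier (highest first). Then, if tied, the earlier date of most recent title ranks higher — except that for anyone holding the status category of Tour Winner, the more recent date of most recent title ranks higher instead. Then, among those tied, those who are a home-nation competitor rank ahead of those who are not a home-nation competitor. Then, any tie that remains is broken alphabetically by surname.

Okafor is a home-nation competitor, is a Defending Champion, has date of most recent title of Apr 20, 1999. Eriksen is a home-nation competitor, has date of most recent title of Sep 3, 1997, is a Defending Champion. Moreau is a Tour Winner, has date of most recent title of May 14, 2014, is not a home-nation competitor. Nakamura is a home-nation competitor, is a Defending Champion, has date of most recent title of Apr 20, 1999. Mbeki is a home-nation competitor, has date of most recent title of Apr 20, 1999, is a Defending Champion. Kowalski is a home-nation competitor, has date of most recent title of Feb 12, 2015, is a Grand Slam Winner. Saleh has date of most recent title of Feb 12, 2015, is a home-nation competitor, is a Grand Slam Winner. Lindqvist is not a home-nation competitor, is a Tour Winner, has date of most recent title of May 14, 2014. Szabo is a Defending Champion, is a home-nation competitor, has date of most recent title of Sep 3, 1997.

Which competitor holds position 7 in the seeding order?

Saleh

By status category: Eriksen, Szabo, Mbeki, Nakamura and Okafor (Defending Champion); then Kowalski and Saleh (Grand Slam Winner); then Lindqvist and Moreau (Tour Winner).
Among Eriksen, Szabo, Mbeki, Nakamura and Okafor, by date of most recent title (earlier first): Eriksen and Szabo (Sep 3, 1997) before Mbeki, Nakamura and Okafor (Apr 20, 1999).
Eriksen and Szabo are each a home-nation competitor, so the next rule applies.
Among Eriksen and Szabo, alphabetically by surname: Eriksen before Szabo.
Mbeki, Nakamura and Okafor are each a home-nation competitor, so the next rule applies.
Among Mbeki, Nakamura and Okafor, alphabetically by surname: Mbeki before Nakamura before Okafor.
Kowalski and Saleh both have date of most recent title Feb 12, 2015, so the next rule applies.
Kowalski and Saleh are each a home-nation competitor, so the next rule applies.
Among Kowalski and Saleh, alphabetically by surname: Kowalski before Saleh.
Lindqvist and Moreau both have date of most recent title May 14, 2014, so the next rule applies.
Lindqvist and Moreau are each not a home-nation competitor, so the next rule applies.
Among Lindqvist and Moreau, alphabetically by surname: Lindqvist before Moreau.
Order: Eriksen, Szabo, Mbeki, Nakamura, Okafor, Kowalski, Saleh, Lindqvist, Moreau.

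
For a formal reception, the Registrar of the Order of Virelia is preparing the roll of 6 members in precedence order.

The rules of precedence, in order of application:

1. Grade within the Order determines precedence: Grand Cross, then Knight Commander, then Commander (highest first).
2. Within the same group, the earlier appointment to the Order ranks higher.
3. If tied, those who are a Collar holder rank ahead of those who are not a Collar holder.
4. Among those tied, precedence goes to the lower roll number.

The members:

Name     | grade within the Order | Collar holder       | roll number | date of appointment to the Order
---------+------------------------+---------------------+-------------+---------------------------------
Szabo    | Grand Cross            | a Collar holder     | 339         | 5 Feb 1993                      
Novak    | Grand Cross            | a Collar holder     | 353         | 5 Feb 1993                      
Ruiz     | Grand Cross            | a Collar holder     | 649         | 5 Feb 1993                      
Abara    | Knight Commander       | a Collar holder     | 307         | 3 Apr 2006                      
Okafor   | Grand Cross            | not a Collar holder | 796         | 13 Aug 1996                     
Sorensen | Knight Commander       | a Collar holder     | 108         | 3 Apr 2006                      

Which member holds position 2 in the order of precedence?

By grade within the Order: Szabo, Novak, Ruiz and Okafor (Grand Cross); then Sorensen and Abara (Knight Commander).
Among Szabo, Novak, Ruiz and Okafor, by date of appointment to the Order (earlier first): Szabo, Novak and Ruiz (5 Feb 1993) before Okafor (13 Aug 1996).
Szabo, Novak and Ruiz are each a Collar holder, so the next rule applies.
Among Szabo, Novak and Ruiz, by roll number (lower first): Szabo (339) before Novak (353) before Ruiz (649).
Sorensen and Abara both have date of appointment to the Order 3 Apr 2006, so the next rule applies.
Sorensen and Abara are each a Collar holder, so the next rule applies.
Among Sorensen and Abara, by roll number (lower first): Sorensen (108) before Abara (307).
Order: Szabo, Novak, Ruiz, Okafor, Sorensen, Abara.

Novak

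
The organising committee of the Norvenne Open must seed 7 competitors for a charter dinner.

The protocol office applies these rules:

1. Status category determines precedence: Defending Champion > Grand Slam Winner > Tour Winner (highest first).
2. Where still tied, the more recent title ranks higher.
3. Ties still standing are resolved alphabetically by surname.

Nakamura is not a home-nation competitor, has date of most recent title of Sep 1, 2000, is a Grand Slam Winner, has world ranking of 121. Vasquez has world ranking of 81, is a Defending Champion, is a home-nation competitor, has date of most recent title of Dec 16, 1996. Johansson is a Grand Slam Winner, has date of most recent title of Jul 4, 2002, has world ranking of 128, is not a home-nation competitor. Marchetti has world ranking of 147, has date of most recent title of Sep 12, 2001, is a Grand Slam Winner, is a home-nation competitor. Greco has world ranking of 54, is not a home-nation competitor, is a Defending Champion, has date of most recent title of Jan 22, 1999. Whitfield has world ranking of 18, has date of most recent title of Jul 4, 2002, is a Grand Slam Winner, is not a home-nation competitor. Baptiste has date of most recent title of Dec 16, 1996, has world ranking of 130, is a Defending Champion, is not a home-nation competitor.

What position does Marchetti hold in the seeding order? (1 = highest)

6

By status category: Greco, Baptiste and Vasquez (Defending Champion); then Johansson, Whitfield, Marchetti and Nakamura (Grand Slam Winner).
Among Greco, Baptiste and Vasquez, by date of most recent title (later first): Greco (Jan 22, 1999) before Baptiste and Vasquez (Dec 16, 1996).
Among Baptiste and Vasquez, alphabetically by surname: Baptiste before Vasquez.
Among Johansson, Whitfield, Marchetti and Nakamura, by date of most recent title (later first): Johansson and Whitfield (Jul 4, 2002) before Marchetti (Sep 12, 2001) before Nakamura (Sep 1, 2000).
Among Johansson and Whitfield, alphabetically by surname: Johansson before Whitfield.
Order: Greco, Baptiste, Vasquez, Johansson, Whitfield, Marchetti, Nakamura. So position 6.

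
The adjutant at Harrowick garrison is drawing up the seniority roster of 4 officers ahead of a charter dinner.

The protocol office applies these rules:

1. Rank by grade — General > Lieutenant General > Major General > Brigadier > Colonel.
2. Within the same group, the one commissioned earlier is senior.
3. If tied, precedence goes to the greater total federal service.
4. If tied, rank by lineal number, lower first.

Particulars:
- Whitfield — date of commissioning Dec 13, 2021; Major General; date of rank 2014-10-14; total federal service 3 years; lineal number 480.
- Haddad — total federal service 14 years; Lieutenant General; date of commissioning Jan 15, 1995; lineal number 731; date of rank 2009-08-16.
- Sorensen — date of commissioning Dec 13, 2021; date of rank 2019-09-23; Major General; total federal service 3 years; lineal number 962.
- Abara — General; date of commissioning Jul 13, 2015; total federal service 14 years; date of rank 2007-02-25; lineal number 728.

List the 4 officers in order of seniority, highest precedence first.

By grade: Abara (General); then Haddad (Lieutenant General); then Whitfield and Sorensen (Major General).
Whitfield and Sorensen both have date of commissioning Dec 13, 2021, so the next rule applies.
Whitfield and Sorensen both have total federal service 3 years, so the next rule applies.
Among Whitfield and Sorensen, by lineal number (lower first): Whitfield (480) before Sorensen (962).
Full order: Abara, Haddad, Whitfield, Sorensen.

Abara, Haddad, Whitfield, Sorensen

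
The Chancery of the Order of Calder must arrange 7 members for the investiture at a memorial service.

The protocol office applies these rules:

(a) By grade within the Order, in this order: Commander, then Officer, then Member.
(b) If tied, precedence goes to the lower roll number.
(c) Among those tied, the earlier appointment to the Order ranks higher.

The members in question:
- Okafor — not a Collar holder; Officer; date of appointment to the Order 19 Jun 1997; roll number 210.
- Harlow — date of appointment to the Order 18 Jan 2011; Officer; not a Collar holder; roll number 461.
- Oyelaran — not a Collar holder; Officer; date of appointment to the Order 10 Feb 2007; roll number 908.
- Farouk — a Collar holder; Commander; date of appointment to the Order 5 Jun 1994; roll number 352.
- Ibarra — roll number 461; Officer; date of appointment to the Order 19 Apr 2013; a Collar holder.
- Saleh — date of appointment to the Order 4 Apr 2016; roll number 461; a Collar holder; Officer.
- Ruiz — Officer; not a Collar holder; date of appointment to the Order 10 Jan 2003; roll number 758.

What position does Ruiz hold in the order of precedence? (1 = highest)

By grade within the Order: Farouk (Commander); then Okafor, Harlow, Ibarra, Saleh, Ruiz and Oyelaran (Officer).
Among Okafor, Harlow, Ibarra, Saleh, Ruiz and Oyelaran, by roll number (lower first): Okafor (210) before Harlow, Ibarra and Saleh (461) before Ruiz (758) before Oyelaran (908).
Among Harlow, Ibarra and Saleh, by date of appointment to the Order (earlier first): Harlow (18 Jan 2011) before Ibarra (19 Apr 2013) before Saleh (4 Apr 2016).
Order: Farouk, Okafor, Harlow, Ibarra, Saleh, Ruiz, Oyelaran. So position 6.

6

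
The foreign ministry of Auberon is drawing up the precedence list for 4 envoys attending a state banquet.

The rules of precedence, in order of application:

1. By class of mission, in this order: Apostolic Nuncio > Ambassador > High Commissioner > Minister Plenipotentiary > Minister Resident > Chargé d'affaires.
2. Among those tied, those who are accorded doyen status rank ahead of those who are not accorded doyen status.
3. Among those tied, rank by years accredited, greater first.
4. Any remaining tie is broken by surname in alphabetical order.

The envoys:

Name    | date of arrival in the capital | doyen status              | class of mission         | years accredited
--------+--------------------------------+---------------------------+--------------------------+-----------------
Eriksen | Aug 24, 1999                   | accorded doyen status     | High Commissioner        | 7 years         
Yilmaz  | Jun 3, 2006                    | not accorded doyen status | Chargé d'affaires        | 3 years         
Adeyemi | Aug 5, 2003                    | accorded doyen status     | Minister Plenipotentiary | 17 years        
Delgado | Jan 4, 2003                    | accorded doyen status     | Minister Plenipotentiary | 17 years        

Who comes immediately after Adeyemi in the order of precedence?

Delgado

By class of mission: Eriksen (High Commissioner); then Adeyemi and Delgado (Minister Plenipotentiary); then Yilmaz (Chargé d'affaires).
Adeyemi and Delgado are each accorded doyen status, so the next rule applies.
Adeyemi and Delgado both have years accredited 17 years, so the next rule applies.
Among Adeyemi and Delgado, alphabetically by surname: Adeyemi before Delgado.
Order: Eriksen, Adeyemi, Delgado, Yilmaz.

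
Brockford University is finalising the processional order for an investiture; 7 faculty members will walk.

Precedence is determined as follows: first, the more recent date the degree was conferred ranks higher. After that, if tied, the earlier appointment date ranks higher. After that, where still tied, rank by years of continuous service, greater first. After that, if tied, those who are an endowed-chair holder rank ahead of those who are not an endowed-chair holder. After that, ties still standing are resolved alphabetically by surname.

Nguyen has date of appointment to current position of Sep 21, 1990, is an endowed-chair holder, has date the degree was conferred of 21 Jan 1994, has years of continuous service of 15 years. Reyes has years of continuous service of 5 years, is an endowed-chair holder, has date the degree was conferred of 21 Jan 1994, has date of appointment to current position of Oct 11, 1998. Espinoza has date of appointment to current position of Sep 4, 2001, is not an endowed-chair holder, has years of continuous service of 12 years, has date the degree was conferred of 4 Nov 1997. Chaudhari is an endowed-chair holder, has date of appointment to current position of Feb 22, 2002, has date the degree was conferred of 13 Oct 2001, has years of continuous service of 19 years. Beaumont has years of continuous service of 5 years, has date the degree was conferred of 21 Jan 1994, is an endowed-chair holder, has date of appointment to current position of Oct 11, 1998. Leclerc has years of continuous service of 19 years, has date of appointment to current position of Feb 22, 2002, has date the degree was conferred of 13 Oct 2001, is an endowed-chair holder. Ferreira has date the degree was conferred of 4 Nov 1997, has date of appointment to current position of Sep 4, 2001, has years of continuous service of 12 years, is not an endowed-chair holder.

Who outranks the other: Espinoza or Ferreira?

By date the degree was conferred (later first): Chaudhari and Leclerc (both 13 Oct 2001); then Espinoza and Ferreira (both 4 Nov 1997); then Nguyen, Beaumont and Reyes (each 21 Jan 1994).
Chaudhari and Leclerc both have date of appointment to current position Feb 22, 2002, so the next rule applies.
Chaudhari and Leclerc both have years of continuous service 19 years, so the next rule applies.
Chaudhari and Leclerc are each an endowed-chair holder, so the next rule applies.
Among Chaudhari and Leclerc, alphabetically by surname: Chaudhari before Leclerc.
Espinoza and Ferreira both have date of appointment to current position Sep 4, 2001, so the next rule applies.
Espinoza and Ferreira both have years of continuous service 12 years, so the next rule applies.
Espinoza and Ferreira are each not an endowed-chair holder, so the next rule applies.
Among Espinoza and Ferreira, alphabetically by surname: Espinoza before Ferreira.
Among Nguyen, Beaumont and Reyes, by date of appointment to current position (earlier first): Nguyen (Sep 21, 1990) before Beaumont and Reyes (Oct 11, 1998).
Beaumont and Reyes both have years of continuous service 5 years, so the next rule applies.
Beaumont and Reyes are each an endowed-chair holder, so the next rule applies.
Among Beaumont and Reyes, alphabetically by surname: Beaumont before Reyes.
So Espinoza takes precedence.

Espinoza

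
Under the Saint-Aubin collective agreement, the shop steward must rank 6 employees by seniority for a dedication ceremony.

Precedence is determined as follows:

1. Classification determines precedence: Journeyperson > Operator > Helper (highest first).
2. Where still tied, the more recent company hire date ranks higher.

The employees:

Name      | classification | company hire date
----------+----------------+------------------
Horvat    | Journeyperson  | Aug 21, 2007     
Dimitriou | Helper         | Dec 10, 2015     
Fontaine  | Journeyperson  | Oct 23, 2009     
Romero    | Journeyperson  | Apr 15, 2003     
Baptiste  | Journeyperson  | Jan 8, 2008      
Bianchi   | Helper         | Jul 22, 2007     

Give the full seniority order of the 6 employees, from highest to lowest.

By classification: Fontaine, Baptiste, Horvat and Romero (Journeyperson); then Dimitriou and Bianchi (Helper).
Among Fontaine, Baptiste, Horvat and Romero, by company hire date (later first): Fontaine (Oct 23, 2009) before Baptiste (Jan 8, 2008) before Horvat (Aug 21, 2007) before Romero (Apr 15, 2003).
Among Dimitriou and Bianchi, by company hire date (later first): Dimitriou (Dec 10, 2015) before Bianchi (Jul 22, 2007).
Full order: Fontaine, Baptiste, Horvat, Romero, Dimitriou, Bianchi.

Fontaine, Baptiste, Horvat, Romero, Dimitriou, Bianchi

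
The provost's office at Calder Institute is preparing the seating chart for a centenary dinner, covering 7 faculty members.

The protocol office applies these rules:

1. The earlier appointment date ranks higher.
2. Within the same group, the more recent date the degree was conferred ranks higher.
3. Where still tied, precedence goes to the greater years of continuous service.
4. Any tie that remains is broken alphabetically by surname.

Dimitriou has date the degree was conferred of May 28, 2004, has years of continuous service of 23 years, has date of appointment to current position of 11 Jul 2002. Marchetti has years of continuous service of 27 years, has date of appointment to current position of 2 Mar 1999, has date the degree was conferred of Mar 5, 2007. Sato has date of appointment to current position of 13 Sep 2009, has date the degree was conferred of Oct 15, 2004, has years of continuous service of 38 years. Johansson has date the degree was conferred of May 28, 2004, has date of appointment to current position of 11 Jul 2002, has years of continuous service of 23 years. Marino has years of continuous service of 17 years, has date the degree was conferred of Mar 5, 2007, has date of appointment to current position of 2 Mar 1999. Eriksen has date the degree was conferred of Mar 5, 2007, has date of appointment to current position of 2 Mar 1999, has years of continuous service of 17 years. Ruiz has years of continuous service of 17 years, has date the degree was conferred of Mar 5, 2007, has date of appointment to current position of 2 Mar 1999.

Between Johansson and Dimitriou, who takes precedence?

By date of appointment to current position (earlier first): Marchetti, Eriksen, Marino and Ruiz (each 2 Mar 1999); then Dimitriou and Johansson (both 11 Jul 2002); then Sato (13 Sep 2009).
Marchetti, Eriksen, Marino and Ruiz all have date the degree was conferred Mar 5, 2007, so the next rule applies.
Among Marchetti, Eriksen, Marino and Ruiz, by years of continuous service (higher first): Marchetti (27 years) before Eriksen, Marino and Ruiz (17 years).
Among Eriksen, Marino and Ruiz, alphabetically by surname: Eriksen before Marino before Ruiz.
Dimitriou and Johansson both have date the degree was conferred May 28, 2004, so the next rule applies.
Dimitriou and Johansson both have years of continuous service 23 years, so the next rule applies.
Among Dimitriou and Johansson, alphabetically by surname: Dimitriou before Johansson.
So Dimitriou takes precedence.

Dimitriou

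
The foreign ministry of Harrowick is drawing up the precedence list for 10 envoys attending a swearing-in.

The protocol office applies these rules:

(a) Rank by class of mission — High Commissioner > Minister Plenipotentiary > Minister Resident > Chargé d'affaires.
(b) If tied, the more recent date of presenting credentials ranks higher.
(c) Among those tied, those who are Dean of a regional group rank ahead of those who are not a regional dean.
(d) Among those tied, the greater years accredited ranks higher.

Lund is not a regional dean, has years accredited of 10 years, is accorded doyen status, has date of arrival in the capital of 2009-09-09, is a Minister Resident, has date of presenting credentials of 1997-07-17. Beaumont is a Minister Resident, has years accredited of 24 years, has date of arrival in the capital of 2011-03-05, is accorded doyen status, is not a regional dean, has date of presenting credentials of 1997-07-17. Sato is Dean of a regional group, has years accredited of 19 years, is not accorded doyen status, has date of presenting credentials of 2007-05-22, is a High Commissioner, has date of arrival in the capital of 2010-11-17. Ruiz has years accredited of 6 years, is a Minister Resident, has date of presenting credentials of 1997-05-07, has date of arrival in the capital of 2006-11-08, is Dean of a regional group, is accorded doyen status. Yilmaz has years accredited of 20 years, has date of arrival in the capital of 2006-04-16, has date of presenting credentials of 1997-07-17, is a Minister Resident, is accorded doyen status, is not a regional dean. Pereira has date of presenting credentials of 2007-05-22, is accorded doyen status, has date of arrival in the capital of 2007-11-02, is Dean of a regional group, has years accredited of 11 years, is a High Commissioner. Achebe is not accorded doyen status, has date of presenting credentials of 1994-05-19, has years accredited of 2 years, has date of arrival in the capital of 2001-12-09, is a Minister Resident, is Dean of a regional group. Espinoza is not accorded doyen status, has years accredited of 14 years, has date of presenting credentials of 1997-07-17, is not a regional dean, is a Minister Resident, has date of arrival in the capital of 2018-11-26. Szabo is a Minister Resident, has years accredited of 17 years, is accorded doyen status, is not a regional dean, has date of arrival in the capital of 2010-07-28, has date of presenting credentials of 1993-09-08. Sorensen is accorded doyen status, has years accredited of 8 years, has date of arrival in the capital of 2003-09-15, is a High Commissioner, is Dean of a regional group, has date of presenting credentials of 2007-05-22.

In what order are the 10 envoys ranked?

Sato, Pereira, Sorensen, Beaumont, Yilmaz, Espinoza, Lund, Ruiz, Achebe, Szabo

By class of mission: Sato, Pereira and Sorensen (High Commissioner); then Beaumont, Yilmaz, Espinoza, Lund, Ruiz, Achebe and Szabo (Minister Resident).
Sato, Pereira and Sorensen all have date of presenting credentials 2007-05-22, so the next rule applies.
Sato, Pereira and Sorensen are each Dean of a regional group, so the next rule applies.
Among Sato, Pereira and Sorensen, by years accredited (higher first): Sato (19 years) before Pereira (11 years) before Sorensen (8 years).
Among Beaumont, Yilmaz, Espinoza, Lund, Ruiz, Achebe and Szabo, by date of presenting credentials (later first): Beaumont, Yilmaz, Espinoza and Lund (1997-07-17) before Ruiz (1997-05-07) before Achebe (1994-05-19) before Szabo (1993-09-08).
Beaumont, Yilmaz, Espinoza and Lund are each not a regional dean, so the next rule applies.
Among Beaumont, Yilmaz, Espinoza and Lund, by years accredited (higher first): Beaumont (24 years) before Yilmaz (20 years) before Espinoza (14 years) before Lund (10 years).
Full order: Sato, Pereira, Sorensen, Beaumont, Yilmaz, Espinoza, Lund, Ruiz, Achebe, Szabo.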